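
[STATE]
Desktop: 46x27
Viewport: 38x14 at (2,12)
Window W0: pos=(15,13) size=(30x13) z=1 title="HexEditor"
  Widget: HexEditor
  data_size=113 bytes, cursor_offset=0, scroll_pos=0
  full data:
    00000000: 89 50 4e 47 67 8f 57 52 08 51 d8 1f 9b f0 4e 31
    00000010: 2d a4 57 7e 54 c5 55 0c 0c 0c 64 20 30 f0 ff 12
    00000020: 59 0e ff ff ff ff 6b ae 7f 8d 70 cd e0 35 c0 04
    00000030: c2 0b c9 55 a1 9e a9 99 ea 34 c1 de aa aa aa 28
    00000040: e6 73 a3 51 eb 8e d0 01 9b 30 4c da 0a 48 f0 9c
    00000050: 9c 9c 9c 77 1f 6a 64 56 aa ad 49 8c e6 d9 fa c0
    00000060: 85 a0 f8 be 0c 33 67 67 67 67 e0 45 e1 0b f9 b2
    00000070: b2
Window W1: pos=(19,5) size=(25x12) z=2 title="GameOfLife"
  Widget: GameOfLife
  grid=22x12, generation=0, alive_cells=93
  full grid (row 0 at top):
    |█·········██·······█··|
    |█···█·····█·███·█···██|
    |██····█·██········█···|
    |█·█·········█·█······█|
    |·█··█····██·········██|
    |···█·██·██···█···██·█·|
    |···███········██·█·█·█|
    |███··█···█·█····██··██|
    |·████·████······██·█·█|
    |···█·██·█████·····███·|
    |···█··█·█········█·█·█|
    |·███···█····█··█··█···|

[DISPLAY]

                 ┃···█·██·██···█···██·
             ┏━━━┃···███········██·█·█
             ┃ He┃███··█···█·█····██··
             ┠───┃·████·████······██·█
             ┃000┗━━━━━━━━━━━━━━━━━━━━
             ┃00000010  2d a4 57 7e 54
             ┃00000020  59 0e ff ff ff
             ┃00000030  c2 0b c9 55 a1
             ┃00000040  e6 73 a3 51 eb
             ┃00000050  9c 9c 9c 77 1f
             ┃00000060  85 a0 f8 be 0c
             ┃00000070  b2            
             ┃                        
             ┗━━━━━━━━━━━━━━━━━━━━━━━━


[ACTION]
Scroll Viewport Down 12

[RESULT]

             ┏━━━┃···███········██·█·█
             ┃ He┃███··█···█·█····██··
             ┠───┃·████·████······██·█
             ┃000┗━━━━━━━━━━━━━━━━━━━━
             ┃00000010  2d a4 57 7e 54
             ┃00000020  59 0e ff ff ff
             ┃00000030  c2 0b c9 55 a1
             ┃00000040  e6 73 a3 51 eb
             ┃00000050  9c 9c 9c 77 1f
             ┃00000060  85 a0 f8 be 0c
             ┃00000070  b2            
             ┃                        
             ┗━━━━━━━━━━━━━━━━━━━━━━━━
                                      


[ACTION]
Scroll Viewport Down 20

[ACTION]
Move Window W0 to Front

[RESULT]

             ┏━━━━━━━━━━━━━━━━━━━━━━━━
             ┃ HexEditor              
             ┠────────────────────────
             ┃00000000  89 50 4e 47 67
             ┃00000010  2d a4 57 7e 54
             ┃00000020  59 0e ff ff ff
             ┃00000030  c2 0b c9 55 a1
             ┃00000040  e6 73 a3 51 eb
             ┃00000050  9c 9c 9c 77 1f
             ┃00000060  85 a0 f8 be 0c
             ┃00000070  b2            
             ┃                        
             ┗━━━━━━━━━━━━━━━━━━━━━━━━
                                      


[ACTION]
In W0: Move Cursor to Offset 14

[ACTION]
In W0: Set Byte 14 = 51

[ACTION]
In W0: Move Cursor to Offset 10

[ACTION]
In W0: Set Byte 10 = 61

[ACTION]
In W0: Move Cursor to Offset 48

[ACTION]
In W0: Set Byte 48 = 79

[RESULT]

             ┏━━━━━━━━━━━━━━━━━━━━━━━━
             ┃ HexEditor              
             ┠────────────────────────
             ┃00000000  89 50 4e 47 67
             ┃00000010  2d a4 57 7e 54
             ┃00000020  59 0e ff ff ff
             ┃00000030  79 0b c9 55 a1
             ┃00000040  e6 73 a3 51 eb
             ┃00000050  9c 9c 9c 77 1f
             ┃00000060  85 a0 f8 be 0c
             ┃00000070  b2            
             ┃                        
             ┗━━━━━━━━━━━━━━━━━━━━━━━━
                                      


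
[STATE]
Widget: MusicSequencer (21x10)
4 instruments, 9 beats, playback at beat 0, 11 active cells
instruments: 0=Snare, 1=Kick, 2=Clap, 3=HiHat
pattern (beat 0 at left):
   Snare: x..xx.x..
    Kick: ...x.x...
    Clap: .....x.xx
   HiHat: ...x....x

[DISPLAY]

      ▼12345678      
 Snare█··██·█··      
  Kick···█·█···      
  Clap·····█·██      
 HiHat···█····█      
                     
                     
                     
                     
                     


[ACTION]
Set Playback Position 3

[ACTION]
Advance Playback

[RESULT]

      0123▼5678      
 Snare█··██·█··      
  Kick···█·█···      
  Clap·····█·██      
 HiHat···█····█      
                     
                     
                     
                     
                     


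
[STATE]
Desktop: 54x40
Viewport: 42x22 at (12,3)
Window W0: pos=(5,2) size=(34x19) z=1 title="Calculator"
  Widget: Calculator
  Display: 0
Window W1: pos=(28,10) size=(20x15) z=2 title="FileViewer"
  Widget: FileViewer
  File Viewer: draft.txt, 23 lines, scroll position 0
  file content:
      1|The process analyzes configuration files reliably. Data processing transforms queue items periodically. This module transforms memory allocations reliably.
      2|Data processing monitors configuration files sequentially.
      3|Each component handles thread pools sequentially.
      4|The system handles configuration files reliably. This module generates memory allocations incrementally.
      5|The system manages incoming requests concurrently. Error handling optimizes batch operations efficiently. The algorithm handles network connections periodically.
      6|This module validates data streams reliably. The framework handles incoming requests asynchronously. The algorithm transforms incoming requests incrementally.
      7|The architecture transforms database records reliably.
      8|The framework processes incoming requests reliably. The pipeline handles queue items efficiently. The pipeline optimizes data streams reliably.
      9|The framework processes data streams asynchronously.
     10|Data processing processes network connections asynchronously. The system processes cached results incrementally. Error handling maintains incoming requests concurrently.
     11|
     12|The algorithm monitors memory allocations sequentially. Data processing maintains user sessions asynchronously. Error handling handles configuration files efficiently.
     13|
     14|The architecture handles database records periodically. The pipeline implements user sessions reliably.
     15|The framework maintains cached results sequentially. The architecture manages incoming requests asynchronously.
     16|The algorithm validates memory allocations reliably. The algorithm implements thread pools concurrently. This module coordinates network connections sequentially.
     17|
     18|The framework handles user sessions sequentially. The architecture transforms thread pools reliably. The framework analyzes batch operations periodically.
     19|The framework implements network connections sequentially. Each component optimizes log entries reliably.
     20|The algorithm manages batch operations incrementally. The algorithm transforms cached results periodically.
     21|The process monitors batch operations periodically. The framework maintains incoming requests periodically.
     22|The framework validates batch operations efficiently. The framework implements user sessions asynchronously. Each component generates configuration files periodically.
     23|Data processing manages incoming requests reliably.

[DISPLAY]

lator                     ┃               
──────────────────────────┨               
                         0┃               
──┬───┬───┐               ┃               
8 │ 9 │ ÷ │               ┃               
──┼───┼───┤               ┃               
5 │ 6 │ × │               ┃               
──┼───┼───┤     ┏━━━━━━━━━━━━━━━━━━┓      
2 │ 3 │ - │     ┃ FileViewer       ┃      
──┼───┼───┤     ┠──────────────────┨      
. │ = │ + │     ┃The process analy▲┃      
──┼───┼───┤     ┃Data processing m█┃      
MC│ MR│ M+│     ┃Each component ha░┃      
──┴───┴───┘     ┃The system handle░┃      
                ┃The system manage░┃      
                ┃This module valid░┃      
                ┃The architecture ░┃      
━━━━━━━━━━━━━━━━┃The framework pro░┃      
                ┃The framework pro░┃      
                ┃Data processing p░┃      
                ┃                 ▼┃      
                ┗━━━━━━━━━━━━━━━━━━┛      


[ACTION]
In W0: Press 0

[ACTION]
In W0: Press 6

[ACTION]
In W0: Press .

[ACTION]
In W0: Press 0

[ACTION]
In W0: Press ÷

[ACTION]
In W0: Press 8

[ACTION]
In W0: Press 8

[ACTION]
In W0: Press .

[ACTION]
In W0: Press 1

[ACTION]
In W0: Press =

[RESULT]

lator                     ┃               
──────────────────────────┨               
             0.06810442679┃               
──┬───┬───┐               ┃               
8 │ 9 │ ÷ │               ┃               
──┼───┼───┤               ┃               
5 │ 6 │ × │               ┃               
──┼───┼───┤     ┏━━━━━━━━━━━━━━━━━━┓      
2 │ 3 │ - │     ┃ FileViewer       ┃      
──┼───┼───┤     ┠──────────────────┨      
. │ = │ + │     ┃The process analy▲┃      
──┼───┼───┤     ┃Data processing m█┃      
MC│ MR│ M+│     ┃Each component ha░┃      
──┴───┴───┘     ┃The system handle░┃      
                ┃The system manage░┃      
                ┃This module valid░┃      
                ┃The architecture ░┃      
━━━━━━━━━━━━━━━━┃The framework pro░┃      
                ┃The framework pro░┃      
                ┃Data processing p░┃      
                ┃                 ▼┃      
                ┗━━━━━━━━━━━━━━━━━━┛      


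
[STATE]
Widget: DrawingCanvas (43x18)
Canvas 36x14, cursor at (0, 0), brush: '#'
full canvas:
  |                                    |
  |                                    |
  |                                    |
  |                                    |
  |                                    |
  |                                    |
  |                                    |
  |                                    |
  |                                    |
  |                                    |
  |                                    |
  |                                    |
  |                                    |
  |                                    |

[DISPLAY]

+                                          
                                           
                                           
                                           
                                           
                                           
                                           
                                           
                                           
                                           
                                           
                                           
                                           
                                           
                                           
                                           
                                           
                                           


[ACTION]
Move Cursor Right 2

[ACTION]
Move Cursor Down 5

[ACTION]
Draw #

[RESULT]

                                           
                                           
                                           
                                           
                                           
  #                                        
                                           
                                           
                                           
                                           
                                           
                                           
                                           
                                           
                                           
                                           
                                           
                                           


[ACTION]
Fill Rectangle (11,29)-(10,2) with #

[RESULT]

                                           
                                           
                                           
                                           
                                           
  #                                        
                                           
                                           
                                           
                                           
  ############################             
  ############################             
                                           
                                           
                                           
                                           
                                           
                                           


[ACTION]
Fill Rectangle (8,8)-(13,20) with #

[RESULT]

                                           
                                           
                                           
                                           
                                           
  #                                        
                                           
                                           
        #############                      
        #############                      
  ############################             
  ############################             
        #############                      
        #############                      
                                           
                                           
                                           
                                           


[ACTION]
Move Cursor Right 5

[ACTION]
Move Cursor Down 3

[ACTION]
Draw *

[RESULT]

                                           
                                           
                                           
                                           
                                           
  #                                        
                                           
                                           
       *#############                      
        #############                      
  ############################             
  ############################             
        #############                      
        #############                      
                                           
                                           
                                           
                                           


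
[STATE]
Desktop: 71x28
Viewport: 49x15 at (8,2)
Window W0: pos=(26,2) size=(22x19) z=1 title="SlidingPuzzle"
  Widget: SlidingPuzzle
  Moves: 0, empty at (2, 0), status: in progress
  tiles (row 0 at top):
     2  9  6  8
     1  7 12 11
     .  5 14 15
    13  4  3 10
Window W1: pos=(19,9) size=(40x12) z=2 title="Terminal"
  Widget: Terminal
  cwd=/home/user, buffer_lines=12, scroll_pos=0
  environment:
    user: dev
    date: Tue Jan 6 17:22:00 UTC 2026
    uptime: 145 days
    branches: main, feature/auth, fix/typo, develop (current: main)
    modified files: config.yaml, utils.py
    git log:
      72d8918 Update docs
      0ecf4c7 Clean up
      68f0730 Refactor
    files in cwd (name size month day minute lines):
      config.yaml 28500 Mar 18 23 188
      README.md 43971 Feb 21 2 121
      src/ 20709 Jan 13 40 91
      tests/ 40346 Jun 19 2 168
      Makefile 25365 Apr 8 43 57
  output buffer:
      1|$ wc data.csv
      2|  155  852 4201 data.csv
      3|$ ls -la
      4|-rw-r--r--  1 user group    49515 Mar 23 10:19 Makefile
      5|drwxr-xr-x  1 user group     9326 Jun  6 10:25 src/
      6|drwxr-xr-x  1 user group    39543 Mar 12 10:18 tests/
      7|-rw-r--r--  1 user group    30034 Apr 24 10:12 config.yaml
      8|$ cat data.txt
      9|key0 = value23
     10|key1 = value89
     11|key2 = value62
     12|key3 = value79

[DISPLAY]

                  ┏━━━━━━━━━━━━━━━━━━━━┓         
                  ┃ SlidingPuzzle      ┃         
                  ┠────────────────────┨         
                  ┃┌────┬────┬────┬────┃         
                  ┃│  2 │  9 │  6 │  8 ┃         
                  ┃├────┼────┼────┼────┃         
                  ┃│  1 │  7 │ 12 │ 11 ┃         
           ┏━━━━━━━━━━━━━━━━━━━━━━━━━━━━━━━━━━━━━
           ┃ Terminal                            
           ┠─────────────────────────────────────
           ┃$ wc data.csv                        
           ┃  155  852 4201 data.csv             
           ┃$ ls -la                             
           ┃-rw-r--r--  1 user group    49515 Mar
           ┃drwxr-xr-x  1 user group     9326 Jun


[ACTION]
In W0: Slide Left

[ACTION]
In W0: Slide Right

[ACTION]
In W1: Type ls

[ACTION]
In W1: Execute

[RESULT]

                  ┏━━━━━━━━━━━━━━━━━━━━┓         
                  ┃ SlidingPuzzle      ┃         
                  ┠────────────────────┨         
                  ┃┌────┬────┬────┬────┃         
                  ┃│  2 │  9 │  6 │  8 ┃         
                  ┃├────┼────┼────┼────┃         
                  ┃│  1 │  7 │ 12 │ 11 ┃         
           ┏━━━━━━━━━━━━━━━━━━━━━━━━━━━━━━━━━━━━━
           ┃ Terminal                            
           ┠─────────────────────────────────────
           ┃$ cat data.txt                       
           ┃key0 = value23                       
           ┃key1 = value89                       
           ┃key2 = value62                       
           ┃key3 = value79                       


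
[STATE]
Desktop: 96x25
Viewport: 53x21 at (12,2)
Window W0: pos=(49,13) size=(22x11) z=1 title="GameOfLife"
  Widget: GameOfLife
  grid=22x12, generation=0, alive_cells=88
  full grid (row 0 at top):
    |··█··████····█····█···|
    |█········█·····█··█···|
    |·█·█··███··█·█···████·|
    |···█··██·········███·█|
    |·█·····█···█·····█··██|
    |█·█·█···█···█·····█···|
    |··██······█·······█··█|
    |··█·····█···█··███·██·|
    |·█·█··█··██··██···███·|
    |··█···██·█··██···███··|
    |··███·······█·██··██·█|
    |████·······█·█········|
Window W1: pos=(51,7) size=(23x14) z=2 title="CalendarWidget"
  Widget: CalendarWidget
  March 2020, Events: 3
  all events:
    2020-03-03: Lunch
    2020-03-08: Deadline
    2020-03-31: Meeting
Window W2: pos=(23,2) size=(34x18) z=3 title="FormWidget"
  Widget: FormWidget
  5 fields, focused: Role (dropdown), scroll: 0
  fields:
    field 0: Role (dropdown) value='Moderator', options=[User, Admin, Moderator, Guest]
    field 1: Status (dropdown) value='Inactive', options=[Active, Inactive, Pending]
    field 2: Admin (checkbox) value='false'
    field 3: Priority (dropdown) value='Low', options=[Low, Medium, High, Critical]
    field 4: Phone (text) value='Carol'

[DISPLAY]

           ┏━━━━━━━━━━━━━━━━━━━━━━━━━━━━━━━━┓        
           ┃ FormWidget                     ┃        
           ┠────────────────────────────────┨        
           ┃> Role:       [Moderator      ▼]┃        
           ┃  Status:     [Inactive       ▼]┃        
           ┃  Admin:      [ ]               ┃━━━━━━━━
           ┃  Priority:   [Low            ▼]┃ndarWidg
           ┃  Phone:      [Carol           ]┃────────
           ┃                                ┃ March 2
           ┃                                ┃ We Th F
           ┃                                ┃        
           ┃                                ┃*  4  5 
           ┃                                ┃ 11 12 1
           ┃                                ┃ 18 19 2
           ┃                                ┃ 25 26 2
           ┃                                ┃*       
           ┃                                ┃        
           ┗━━━━━━━━━━━━━━━━━━━━━━━━━━━━━━━━┛        
                                     ┃·┗━━━━━━━━━━━━━
                                     ┃·█·····█···█··█
                                     ┃█·█··█··██··██·


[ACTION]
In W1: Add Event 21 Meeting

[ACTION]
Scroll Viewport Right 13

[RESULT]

━━━━━━━━━━━━━━━━━━━━━━━━━━━━━━━┓                     
FormWidget                     ┃                     
───────────────────────────────┨                     
 Role:       [Moderator      ▼]┃                     
 Status:     [Inactive       ▼]┃                     
 Admin:      [ ]               ┃━━━━━━━━━━━━━━━━┓    
 Priority:   [Low            ▼]┃ndarWidget      ┃    
 Phone:      [Carol           ]┃────────────────┨    
                               ┃ March 2020     ┃    
                               ┃ We Th Fr Sa Su ┃    
                               ┃              1 ┃    
                               ┃*  4  5  6  7  8┃    
                               ┃ 11 12 13 14 15 ┃    
                               ┃ 18 19 20 21* 22┃    
                               ┃ 25 26 27 28 29 ┃    
                               ┃*               ┃    
                               ┃                ┃    
━━━━━━━━━━━━━━━━━━━━━━━━━━━━━━━┛                ┃    
                        ┃·┗━━━━━━━━━━━━━━━━━━━━━┛    
                        ┃·█·····█···█··███·██┃       
                        ┃█·█··█··██··██···███┃       


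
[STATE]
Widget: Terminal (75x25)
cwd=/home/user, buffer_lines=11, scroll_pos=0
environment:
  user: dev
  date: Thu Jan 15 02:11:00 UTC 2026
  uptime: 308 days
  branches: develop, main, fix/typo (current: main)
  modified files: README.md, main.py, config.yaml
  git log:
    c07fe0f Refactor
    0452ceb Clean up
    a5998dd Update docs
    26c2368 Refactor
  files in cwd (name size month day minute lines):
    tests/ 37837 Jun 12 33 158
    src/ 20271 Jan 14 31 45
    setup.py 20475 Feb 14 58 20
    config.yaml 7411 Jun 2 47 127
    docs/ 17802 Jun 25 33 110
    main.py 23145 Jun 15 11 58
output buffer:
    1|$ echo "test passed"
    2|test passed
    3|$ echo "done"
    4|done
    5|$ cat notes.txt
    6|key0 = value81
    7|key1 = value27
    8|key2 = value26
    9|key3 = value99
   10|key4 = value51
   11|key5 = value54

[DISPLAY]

$ echo "test passed"                                                       
test passed                                                                
$ echo "done"                                                              
done                                                                       
$ cat notes.txt                                                            
key0 = value81                                                             
key1 = value27                                                             
key2 = value26                                                             
key3 = value99                                                             
key4 = value51                                                             
key5 = value54                                                             
$ █                                                                        
                                                                           
                                                                           
                                                                           
                                                                           
                                                                           
                                                                           
                                                                           
                                                                           
                                                                           
                                                                           
                                                                           
                                                                           
                                                                           


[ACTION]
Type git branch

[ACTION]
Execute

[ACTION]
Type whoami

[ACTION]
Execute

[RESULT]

$ echo "test passed"                                                       
test passed                                                                
$ echo "done"                                                              
done                                                                       
$ cat notes.txt                                                            
key0 = value81                                                             
key1 = value27                                                             
key2 = value26                                                             
key3 = value99                                                             
key4 = value51                                                             
key5 = value54                                                             
$ git branch                                                               
  develop                                                                  
* main                                                                     
  fix/typo                                                                 
$ whoami                                                                   
dev                                                                        
$ █                                                                        
                                                                           
                                                                           
                                                                           
                                                                           
                                                                           
                                                                           
                                                                           


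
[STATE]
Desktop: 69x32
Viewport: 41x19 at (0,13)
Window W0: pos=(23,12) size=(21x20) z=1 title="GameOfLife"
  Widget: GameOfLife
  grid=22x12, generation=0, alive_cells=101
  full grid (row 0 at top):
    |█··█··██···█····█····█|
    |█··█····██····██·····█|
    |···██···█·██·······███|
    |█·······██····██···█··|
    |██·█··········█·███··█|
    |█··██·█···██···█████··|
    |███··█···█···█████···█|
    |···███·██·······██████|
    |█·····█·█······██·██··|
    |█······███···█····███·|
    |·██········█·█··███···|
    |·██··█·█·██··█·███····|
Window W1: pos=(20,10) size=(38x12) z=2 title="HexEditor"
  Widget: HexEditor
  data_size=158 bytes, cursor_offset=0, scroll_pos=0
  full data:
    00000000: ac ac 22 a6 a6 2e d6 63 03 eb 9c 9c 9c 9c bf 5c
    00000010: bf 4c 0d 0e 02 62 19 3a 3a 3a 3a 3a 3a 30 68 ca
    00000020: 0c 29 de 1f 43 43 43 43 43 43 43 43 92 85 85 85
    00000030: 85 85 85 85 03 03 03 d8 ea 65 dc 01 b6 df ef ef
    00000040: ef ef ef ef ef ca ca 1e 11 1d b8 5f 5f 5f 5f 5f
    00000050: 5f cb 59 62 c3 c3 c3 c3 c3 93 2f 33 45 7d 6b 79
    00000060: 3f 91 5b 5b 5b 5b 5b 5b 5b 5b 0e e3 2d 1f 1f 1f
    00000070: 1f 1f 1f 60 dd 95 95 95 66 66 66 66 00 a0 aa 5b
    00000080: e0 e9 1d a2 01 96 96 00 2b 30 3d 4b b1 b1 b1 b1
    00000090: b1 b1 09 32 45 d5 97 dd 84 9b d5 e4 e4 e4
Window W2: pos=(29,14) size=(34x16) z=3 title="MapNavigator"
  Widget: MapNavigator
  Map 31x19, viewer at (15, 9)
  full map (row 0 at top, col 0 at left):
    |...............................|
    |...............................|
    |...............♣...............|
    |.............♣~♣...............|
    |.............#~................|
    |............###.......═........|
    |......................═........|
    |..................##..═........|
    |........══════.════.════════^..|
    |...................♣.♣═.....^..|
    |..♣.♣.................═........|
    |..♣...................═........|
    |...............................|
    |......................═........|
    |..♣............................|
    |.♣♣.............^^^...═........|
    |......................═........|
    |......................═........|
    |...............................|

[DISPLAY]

                    ┃00000000  AC ac 22 a
                    ┃00000010┏━━━━━━━━━━━
                    ┃00000020┃ MapNavigat
                    ┃00000030┠───────────
                    ┃00000040┃ ..........
                    ┃00000050┃ ..........
                    ┃00000060┃ ..........
                    ┃00000070┃ ..........
                    ┗━━━━━━━━┃ ..........
                       ┃██··█┃ ........══
                       ┃··███┃ ..........
                       ┃·····┃ ..♣.♣.....
                       ┃·····┃ ..♣.......
                       ┃██···┃ ..........
                       ┃██··█┃ ..........
                       ┃     ┃ ..♣.......
                       ┃     ┗━━━━━━━━━━━
                       ┃                 
                       ┗━━━━━━━━━━━━━━━━━


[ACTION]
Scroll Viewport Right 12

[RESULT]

        ┃00000000  AC ac 22 a6 a6 2e d6 6
        ┃00000010┏━━━━━━━━━━━━━━━━━━━━━━━
        ┃00000020┃ MapNavigator          
        ┃00000030┠───────────────────────
        ┃00000040┃ .............♣~♣......
        ┃00000050┃ .............#~.......
        ┃00000060┃ ............###.......
        ┃00000070┃ ......................
        ┗━━━━━━━━┃ ..................##..
           ┃██··█┃ ........══════.════.══
           ┃··███┃ ...............@...♣.♣
           ┃·····┃ ..♣.♣.................
           ┃·····┃ ..♣...................
           ┃██···┃ ......................
           ┃██··█┃ ......................
           ┃     ┃ ..♣...................
           ┃     ┗━━━━━━━━━━━━━━━━━━━━━━━
           ┃                   ┃         
           ┗━━━━━━━━━━━━━━━━━━━┛         


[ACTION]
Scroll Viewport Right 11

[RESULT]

000000  AC ac 22 a6 a6 2e d6 63  0┃      
000010┏━━━━━━━━━━━━━━━━━━━━━━━━━━━━━━━━┓ 
000020┃ MapNavigator                   ┃ 
000030┠────────────────────────────────┨ 
000040┃ .............♣~♣...............┃ 
000050┃ .............#~................┃ 
000060┃ ............###.......═........┃ 
000070┃ ......................═........┃ 
━━━━━━┃ ..................##..═........┃ 
┃██··█┃ ........══════.════.════════^..┃ 
┃··███┃ ...............@...♣.♣═.....^..┃ 
┃·····┃ ..♣.♣.................═........┃ 
┃·····┃ ..♣...................═........┃ 
┃██···┃ ...............................┃ 
┃██··█┃ ......................═........┃ 
┃     ┃ ..♣............................┃ 
┃     ┗━━━━━━━━━━━━━━━━━━━━━━━━━━━━━━━━┛ 
┃                   ┃                    
┗━━━━━━━━━━━━━━━━━━━┛                    


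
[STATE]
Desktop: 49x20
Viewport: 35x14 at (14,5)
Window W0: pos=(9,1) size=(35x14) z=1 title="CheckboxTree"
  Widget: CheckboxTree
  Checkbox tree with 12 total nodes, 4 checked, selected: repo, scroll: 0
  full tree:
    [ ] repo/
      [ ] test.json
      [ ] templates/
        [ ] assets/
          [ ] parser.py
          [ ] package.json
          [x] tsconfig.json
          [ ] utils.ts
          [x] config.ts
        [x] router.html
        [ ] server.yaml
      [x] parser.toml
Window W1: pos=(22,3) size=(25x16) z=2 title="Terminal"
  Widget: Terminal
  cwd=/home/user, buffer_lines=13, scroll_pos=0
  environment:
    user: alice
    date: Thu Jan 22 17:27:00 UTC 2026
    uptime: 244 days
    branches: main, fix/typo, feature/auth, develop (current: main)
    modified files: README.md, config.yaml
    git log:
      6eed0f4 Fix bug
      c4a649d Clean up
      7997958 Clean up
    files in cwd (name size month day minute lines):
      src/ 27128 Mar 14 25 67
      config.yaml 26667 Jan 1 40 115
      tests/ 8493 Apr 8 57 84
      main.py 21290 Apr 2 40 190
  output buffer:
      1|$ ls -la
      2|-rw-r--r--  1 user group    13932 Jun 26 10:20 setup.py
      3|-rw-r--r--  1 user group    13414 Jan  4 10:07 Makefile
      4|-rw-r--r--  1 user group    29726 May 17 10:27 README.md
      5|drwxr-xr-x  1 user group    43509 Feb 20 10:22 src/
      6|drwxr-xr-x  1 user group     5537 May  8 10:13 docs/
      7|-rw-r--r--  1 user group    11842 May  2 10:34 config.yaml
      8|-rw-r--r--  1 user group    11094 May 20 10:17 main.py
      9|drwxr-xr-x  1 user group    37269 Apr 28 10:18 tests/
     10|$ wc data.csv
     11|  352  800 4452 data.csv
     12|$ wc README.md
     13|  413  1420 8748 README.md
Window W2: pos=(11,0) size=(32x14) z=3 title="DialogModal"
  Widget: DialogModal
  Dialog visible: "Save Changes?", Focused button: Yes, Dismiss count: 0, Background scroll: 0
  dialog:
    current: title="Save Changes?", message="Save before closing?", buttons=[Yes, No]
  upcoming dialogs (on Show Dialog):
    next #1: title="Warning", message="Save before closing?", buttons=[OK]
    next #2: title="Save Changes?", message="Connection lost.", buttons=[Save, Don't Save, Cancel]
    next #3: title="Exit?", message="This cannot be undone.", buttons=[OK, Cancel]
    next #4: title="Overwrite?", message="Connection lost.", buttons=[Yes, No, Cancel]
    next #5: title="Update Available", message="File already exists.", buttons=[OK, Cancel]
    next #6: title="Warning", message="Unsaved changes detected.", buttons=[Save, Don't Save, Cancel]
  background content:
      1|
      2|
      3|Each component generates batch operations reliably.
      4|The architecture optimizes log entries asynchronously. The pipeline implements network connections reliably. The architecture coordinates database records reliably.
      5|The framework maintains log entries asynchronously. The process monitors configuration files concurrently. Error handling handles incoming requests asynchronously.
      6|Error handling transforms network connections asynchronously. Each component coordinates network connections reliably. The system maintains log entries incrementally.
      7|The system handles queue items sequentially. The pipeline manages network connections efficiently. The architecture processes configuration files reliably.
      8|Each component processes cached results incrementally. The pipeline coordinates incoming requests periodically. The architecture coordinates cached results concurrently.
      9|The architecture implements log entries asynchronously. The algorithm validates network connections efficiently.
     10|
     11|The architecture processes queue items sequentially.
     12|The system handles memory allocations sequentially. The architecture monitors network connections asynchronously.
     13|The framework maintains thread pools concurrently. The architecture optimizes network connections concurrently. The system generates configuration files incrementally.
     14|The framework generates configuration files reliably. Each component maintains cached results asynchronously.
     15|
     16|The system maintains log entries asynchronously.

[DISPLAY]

c┌──────────────────────┐tch┃───┨  
e│    Save Changes?     │log┃   ┃  
e│ Save before closing? │ en┃rou┃  
r│      [Yes]  No       │etw┃rou┃  
e└──────────────────────┘ems┃rou┃  
ch component processes cache┃rou┃  
e architecture implements lo┃rou┃  
                            ┃rou┃  
━━━━━━━━━━━━━━━━━━━━━━━━━━━━┛rou┃  
━━━━━━━━┃drwxr-xr-x  1 user grou┃  
        ┃$ wc data.csv          ┃  
        ┃  352  800 4452 data.cs┃  
        ┃$ wc README.md         ┃  
        ┗━━━━━━━━━━━━━━━━━━━━━━━┛  


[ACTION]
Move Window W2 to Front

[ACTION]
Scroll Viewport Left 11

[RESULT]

      ┃ ┃Eac┌──────────────────────
      ┃ ┃The│    Save Changes?     
      ┃ ┃The│ Save before closing? 
      ┃ ┃Err│      [Yes]  No       
      ┃ ┃The└──────────────────────
      ┃ ┃Each component processes c
      ┃ ┃The architecture implement
      ┃ ┃                          
      ┃ ┗━━━━━━━━━━━━━━━━━━━━━━━━━━
      ┗━━━━━━━━━━━━┃drwxr-xr-x  1 u
                   ┃$ wc data.csv  
                   ┃  352  800 4452
                   ┃$ wc README.md 
                   ┗━━━━━━━━━━━━━━━


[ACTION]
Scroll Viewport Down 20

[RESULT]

      ┃ ┃The│    Save Changes?     
      ┃ ┃The│ Save before closing? 
      ┃ ┃Err│      [Yes]  No       
      ┃ ┃The└──────────────────────
      ┃ ┃Each component processes c
      ┃ ┃The architecture implement
      ┃ ┃                          
      ┃ ┗━━━━━━━━━━━━━━━━━━━━━━━━━━
      ┗━━━━━━━━━━━━┃drwxr-xr-x  1 u
                   ┃$ wc data.csv  
                   ┃  352  800 4452
                   ┃$ wc README.md 
                   ┗━━━━━━━━━━━━━━━
                                   
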